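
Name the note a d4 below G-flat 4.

Four letter names down from G: D.
Moving 4 semitones down from Gb4 (the size of a diminished fourth) reaches D4.

D 4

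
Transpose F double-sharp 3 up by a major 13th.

The thirteenth's letter: F up six letter names plus an octave → D.
A major thirteenth spans 21 semitones, so from F##3 the target pitch is D##5.

D double-sharp 5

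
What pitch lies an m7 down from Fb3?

Gb2

Counting seven letter names down from F lands on G.
A minor seventh spans 10 semitones, so from Fb3 the target pitch is Gb2.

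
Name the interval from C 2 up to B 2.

C to B spans seven letter names (C-D-E-F-G-A-B) — that makes it a seventh of some quality.
C2 to B2 is 11 semitones, matching the major seventh exactly, so the quality is major.

M7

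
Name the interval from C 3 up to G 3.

C to G spans five letter names (C-D-E-F-G), so the interval is some kind of fifth.
C3 to G3 is 7 semitones, matching the perfect fifth exactly, so the quality is perfect.

perfect fifth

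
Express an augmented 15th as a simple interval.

Take out an octave (7 from the number): 15 − 7 = 8.
That makes an augmented fifteenth a compound augmented octave — an octave plus an augmented octave.

A8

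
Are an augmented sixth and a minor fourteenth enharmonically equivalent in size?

No

An augmented sixth spans 10 semitones; a minor fourteenth spans 22 semitones. They differ by 12.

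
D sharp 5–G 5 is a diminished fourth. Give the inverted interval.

augmented fifth

Inverted interval numbers add to nine, so a fourth pairs with a fifth (4 + 5 = 9).
The quality also flips — diminished becomes augmented — giving an augmented fifth.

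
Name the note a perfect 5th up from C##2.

Counting five letter names up from C lands on G.
A perfect fifth spans 7 semitones, so from C##2 the target pitch is G##2.

G##2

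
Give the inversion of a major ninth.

First reduce the compound major ninth to its simple form, a major second.
Interval numbers invert to sum to nine: 2 + 7 = 9, so a second inverts to a seventh.
Quality inverts too: major becomes minor. That makes the inversion a minor seventh.

m7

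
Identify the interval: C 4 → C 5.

C to C is the same letter name, plus an octave: an octave.
Counting semitones, C4→C5 is 12, which is the perfect octave.

perfect octave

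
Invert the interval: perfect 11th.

P5

First reduce the compound perfect eleventh to its simple form, a perfect fourth.
Inverted interval numbers add to nine, so a fourth pairs with a fifth (4 + 5 = 9).
And perfect stays perfect under inversion, so we get a perfect fifth.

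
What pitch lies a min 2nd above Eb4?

Two letter names up from E: F.
A minor second spans 1 semitone, so from Eb4 the target pitch is Fb4.

Fb4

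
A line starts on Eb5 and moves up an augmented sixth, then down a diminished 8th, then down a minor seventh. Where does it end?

D##4

Eb5 up an augmented sixth → C#6 (10 semitones).
Down a diminished octave from C#6: C##5 (11 semitones down).
C##5 down a minor seventh → D##4 (10 semitones).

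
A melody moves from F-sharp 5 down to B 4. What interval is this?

perfect fifth

Descending from F#5 to B4 is the same interval as ascending B4 to F#5.
B to F spans five letter names (B-C-D-E-F) — that makes it a fifth of some quality.
The perfect fifth spans 7 semitones, and B4 to F#5 is exactly 7 semitones — so this is a perfect fifth.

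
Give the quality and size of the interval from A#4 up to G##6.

A to G spans seven letter names (A-B-C-D-E-F-G), plus an octave: a fourteenth.
A#4 to G##6 is 23 semitones, matching the major fourteenth exactly, so the quality is major.
(Equivalently, a compound major seventh: a major seventh plus an octave.)

major fourteenth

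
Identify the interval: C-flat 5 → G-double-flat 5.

C to G spans five letter names (C-D-E-F-G), so the interval is some kind of fifth.
Cb5 to Gbb5 spans 6 semitones — one semitone narrower than the perfect fifth (7) — giving a diminished fifth.

d5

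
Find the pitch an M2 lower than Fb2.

Counting two letter names down from F lands on E.
A major second spans 2 semitones, so from Fb2 the target pitch is Ebb2.

Ebb2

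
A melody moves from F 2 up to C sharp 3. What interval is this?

F to C spans five letter names (F-G-A-B-C): a fifth.
A perfect fifth would be 7 semitones; F2 to C#3 is 8, one semitone wider, so the interval is augmented.

augmented fifth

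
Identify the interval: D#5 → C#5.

major 2nd

Descending from D#5 to C#5 is the same interval as ascending C#5 to D#5.
C to D spans two letter names (C-D), so the interval is some kind of second.
The major second spans 2 semitones, and C#5 to D#5 is exactly 2 semitones — so this is a major second.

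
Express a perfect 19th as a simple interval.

perfect fifth

Subtracting seven from the interval number removes an octave: 19 − 14 = 5.
So a perfect nineteenth is 2 octaves plus a perfect fifth. The quality is unchanged.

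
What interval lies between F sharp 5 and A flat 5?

F to A spans three letter names (F-G-A) — that makes it a third of some quality.
F#5 to Ab5 spans 2 semitones — two semitones narrower than the major third (4) — giving a diminished third.

diminished third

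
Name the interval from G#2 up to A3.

G to A spans two letter names (G-A), plus an octave — that makes it a ninth of some quality.
A major ninth would be 14 semitones, but G#2 to A3 is 13 — one semitone narrower, making it a minor ninth.
(Equivalently, a compound minor second: a minor second plus an octave.)

minor ninth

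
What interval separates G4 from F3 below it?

Descending from G4 to F3 is the same interval as ascending F3 to G4.
F to G spans two letter names (F-G), plus an octave, so the interval is some kind of ninth.
The major ninth spans 14 semitones, and F3 to G4 is exactly 14 semitones — so this is a major ninth.
(Equivalently, a compound major second: a major second plus an octave.)

major 9th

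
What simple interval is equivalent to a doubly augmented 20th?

Subtracting seven from the interval number removes an octave: 20 − 14 = 6.
That makes a doubly augmented twentieth a compound doubly augmented sixth — 2 octaves plus a doubly augmented sixth.

doubly augmented sixth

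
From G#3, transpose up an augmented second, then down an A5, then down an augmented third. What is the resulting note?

Up an augmented second from G#3: A##3 (3 semitones up).
A##3 down an augmented fifth → D#3 (8 semitones).
D#3 down an augmented third → Bb2 (5 semitones).

Bb2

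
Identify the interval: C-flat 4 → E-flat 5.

C to E spans three letter names (C-D-E), plus an octave, so the interval is some kind of tenth.
Cb4 to Eb5 is 16 semitones, matching the major tenth exactly, so the quality is major.
(Equivalently, a compound major third: a major third plus an octave.)

major tenth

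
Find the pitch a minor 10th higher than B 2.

Three letters up from B (plus an octave) reaches D.
Moving 15 semitones up from B2 (the size of a minor tenth) reaches D4.

D 4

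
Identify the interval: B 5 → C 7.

B to C spans two letter names (B-C), plus an octave, so the interval is some kind of ninth.
B5 to C7 is 13 semitones, a half step short of the major ninth (14), so this is minor.
(Equivalently, a compound minor second: a minor second plus an octave.)

minor ninth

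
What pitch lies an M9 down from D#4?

C#3

Two letters down from D (plus an octave) reaches C.
Moving 14 semitones down from D#4 (the size of a major ninth) reaches C#3.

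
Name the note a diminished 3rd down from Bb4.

The third takes the letter from B down to G.
Moving 2 semitones down from Bb4 (the size of a diminished third) reaches G#4.

G#4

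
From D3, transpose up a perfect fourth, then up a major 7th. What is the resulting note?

F#4

D3 up a perfect fourth → G3 (5 semitones).
Up a major seventh from G3: F#4 (11 semitones up).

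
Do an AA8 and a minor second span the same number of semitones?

No

A doubly augmented octave spans 14 semitones; a minor second spans 1 semitone. They differ by 13.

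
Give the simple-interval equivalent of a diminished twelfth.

diminished fifth

Each octave removed subtracts seven from the number: 12 − 7 = 5.
Quality carries through unchanged, so the simple form is a diminished fifth.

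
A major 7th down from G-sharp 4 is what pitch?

A 3

The seventh takes the letter from G down to A.
Moving 11 semitones down from G#4 (the size of a major seventh) reaches A3.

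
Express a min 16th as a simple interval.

Subtracting seven from the interval number removes an octave: 16 − 14 = 2.
Quality carries through unchanged, so the simple form is a minor second.

minor second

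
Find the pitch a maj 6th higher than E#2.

C##3

The sixth takes the letter from E up to C.
A major sixth is 9 semitones; 9 semitones up from E#2 gives C##3.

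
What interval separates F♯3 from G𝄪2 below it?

diminished seventh

Descending from F#3 to G##2 is the same interval as ascending G##2 to F#3.
G to F spans seven letter names (G-A-B-C-D-E-F), so the interval is some kind of seventh.
G##2 to F#3 spans 9 semitones — two semitones narrower than the major seventh (11) — giving a diminished seventh.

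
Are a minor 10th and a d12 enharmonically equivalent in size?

No

A minor tenth spans 15 semitones; a diminished twelfth spans 18 semitones. They differ by 3.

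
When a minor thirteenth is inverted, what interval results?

major 3rd

First reduce the compound minor thirteenth to its simple form, a minor sixth.
The rule of nine gives the new number: 9 − 6 = 3, so a sixth becomes a third.
And minor becomes major under inversion, so we get a major third.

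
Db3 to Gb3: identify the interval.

perfect 4th

D to G spans four letter names (D-E-F-G): a fourth.
Db3 to Gb3 is 5 semitones, matching the perfect fourth exactly, so the quality is perfect.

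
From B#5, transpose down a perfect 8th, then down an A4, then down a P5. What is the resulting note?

B3

Down a perfect octave from B#5: B#4 (12 semitones down).
B#4 down an augmented fourth → F#4 (6 semitones).
Down a perfect fifth from F#4: B3 (7 semitones down).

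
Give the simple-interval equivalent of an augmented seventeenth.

Subtracting seven from the interval number removes an octave: 17 − 14 = 3.
So an augmented seventeenth is 2 octaves plus an augmented third. The quality is unchanged.

augmented third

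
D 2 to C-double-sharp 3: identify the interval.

D to C spans seven letter names (D-E-F-G-A-B-C), so the interval is some kind of seventh.
A major seventh would be 11 semitones; D2 to C##3 is 12, one semitone wider, so the interval is augmented.

augmented seventh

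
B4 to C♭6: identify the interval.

diminished ninth

B to C spans two letter names (B-C), plus an octave: a ninth.
The major ninth is 14 semitones; here we have 12, two semitones narrower: diminished.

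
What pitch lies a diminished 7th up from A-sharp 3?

G 4

The seventh takes the letter from A up to G.
A diminished seventh spans 9 semitones, so from A#3 the target pitch is G4.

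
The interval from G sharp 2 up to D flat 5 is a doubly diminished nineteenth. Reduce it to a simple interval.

Subtracting seven from the interval number removes an octave: 19 − 14 = 5.
That makes a doubly diminished nineteenth a compound doubly diminished fifth — 2 octaves plus a doubly diminished fifth.

dd5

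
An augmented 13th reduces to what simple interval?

Take out an octave (7 from the number): 13 − 7 = 6.
Quality carries through unchanged, so the simple form is an augmented sixth.

augmented sixth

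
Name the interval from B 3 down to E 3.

Descending from B3 to E3 is the same interval as ascending E3 to B3.
E to B spans five letter names (E-F-G-A-B) — that makes it a fifth of some quality.
Counting semitones, E3→B3 is 7, which is the perfect fifth.

perfect fifth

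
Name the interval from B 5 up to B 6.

B to B is the same letter name, plus an octave — that makes it an octave of some quality.
B5 to B6 is 12 semitones, matching the perfect octave exactly, so the quality is perfect.

perfect octave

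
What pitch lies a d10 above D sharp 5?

Three letters up from D (plus an octave) reaches F.
A diminished tenth spans 14 semitones, so from D#5 the target pitch is F6.

F 6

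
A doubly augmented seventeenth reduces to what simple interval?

doubly augmented third

Take out 2 octaves (14 from the number): 17 − 14 = 3.
Quality carries through unchanged, so the simple form is a doubly augmented third.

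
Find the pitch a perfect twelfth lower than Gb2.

The twelfth's letter: G down five letter names plus an octave → C.
A perfect twelfth is 19 semitones; 19 semitones down from Gb2 gives Cb1.

Cb1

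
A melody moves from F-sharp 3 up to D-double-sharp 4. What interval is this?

F to D spans six letter names (F-G-A-B-C-D), so the interval is some kind of sixth.
A major sixth would be 9 semitones; F#3 to D##4 is 10, one semitone wider, so the interval is augmented.

augmented sixth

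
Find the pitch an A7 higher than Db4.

C#5

The seventh takes the letter from D up to C.
An augmented seventh spans 12 semitones, so from Db4 the target pitch is C#5.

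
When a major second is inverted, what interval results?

Inverted interval numbers add to nine, so a second pairs with a seventh (2 + 7 = 9).
The quality also flips — major becomes minor — giving a minor seventh.

m7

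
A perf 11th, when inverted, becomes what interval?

First reduce the compound perfect eleventh to its simple form, a perfect fourth.
Interval numbers invert to sum to nine: 4 + 5 = 9, so a fourth inverts to a fifth.
And perfect stays perfect under inversion, so we get a perfect fifth.

P5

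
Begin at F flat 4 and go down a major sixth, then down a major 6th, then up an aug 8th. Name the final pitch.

A major sixth down from Fb4 is Abb3.
A major sixth down from Abb3 is Cbb3.
Cbb3 up an augmented octave → Cb4 (13 semitones).

C flat 4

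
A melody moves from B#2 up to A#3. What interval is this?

B to A spans seven letter names (B-C-D-E-F-G-A) — that makes it a seventh of some quality.
A major seventh would be 11 semitones, but B#2 to A#3 is 10 — one semitone narrower, making it a minor seventh.

minor 7th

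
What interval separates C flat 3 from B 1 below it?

diminished ninth

Descending from Cb3 to B1 is the same interval as ascending B1 to Cb3.
B to C spans two letter names (B-C), plus an octave: a ninth.
B1 to Cb3 spans 12 semitones — two semitones narrower than the major ninth (14) — giving a diminished ninth.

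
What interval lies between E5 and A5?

perfect 4th

E to A spans four letter names (E-F-G-A), so the interval is some kind of fourth.
Counting semitones, E5→A5 is 5, which is the perfect fourth.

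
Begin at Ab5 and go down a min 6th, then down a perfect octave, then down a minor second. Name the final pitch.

B3

A minor sixth down from Ab5 is C5.
C5 down a perfect octave → C4 (12 semitones).
C4 down a minor second → B3 (1 semitone).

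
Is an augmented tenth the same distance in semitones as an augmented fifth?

No

An augmented tenth is 17 semitones but an augmented fifth is 8 semitones — different sizes.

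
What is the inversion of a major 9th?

minor seventh

First reduce the compound major ninth to its simple form, a major second.
The rule of nine gives the new number: 9 − 2 = 7, so a second becomes a seventh.
Quality inverts too: major becomes minor. That makes the inversion a minor seventh.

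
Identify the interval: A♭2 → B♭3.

A to B spans two letter names (A-B), plus an octave, so the interval is some kind of ninth.
Ab2 to Bb3 is 14 semitones, matching the major ninth exactly, so the quality is major.
(Equivalently, a compound major second: a major second plus an octave.)

major 9th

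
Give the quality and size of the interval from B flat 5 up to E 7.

B to E spans four letter names (B-C-D-E), plus an octave — that makes it an eleventh of some quality.
Bb5 to E7 spans 18 semitones — one semitone wider than the perfect eleventh (17) — giving an augmented eleventh.
(Equivalently, a compound augmented fourth: an augmented fourth plus an octave.)

augmented eleventh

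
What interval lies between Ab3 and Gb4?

minor 7th

A to G spans seven letter names (A-B-C-D-E-F-G): a seventh.
Ab3 to Gb4 is 10 semitones, a half step short of the major seventh (11), so this is minor.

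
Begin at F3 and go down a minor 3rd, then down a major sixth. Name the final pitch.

F2

Down a minor third from F3: D3 (3 semitones down).
D3 down a major sixth → F2 (9 semitones).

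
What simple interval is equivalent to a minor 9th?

minor 2nd

Each octave removed subtracts seven from the number: 9 − 7 = 2.
So a minor ninth is an octave plus a minor second. The quality is unchanged.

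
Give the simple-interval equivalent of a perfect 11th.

P4

Take out an octave (7 from the number): 11 − 7 = 4.
That makes a perfect eleventh a compound perfect fourth — an octave plus a perfect fourth.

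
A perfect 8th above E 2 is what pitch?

For an octave the letter name doesn't change: still E, an octave up.
Moving 12 semitones up from E2 (the size of a perfect octave) reaches E3.

E 3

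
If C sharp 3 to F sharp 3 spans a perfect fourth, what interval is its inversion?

perfect fifth

Inverted interval numbers add to nine, so a fourth pairs with a fifth (4 + 5 = 9).
And perfect stays perfect under inversion, so we get a perfect fifth.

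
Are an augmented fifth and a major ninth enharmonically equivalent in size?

8 semitones (augmented fifth) vs 14 semitones (major ninth): not equal.

No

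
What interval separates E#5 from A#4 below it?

Descending from E#5 to A#4 is the same interval as ascending A#4 to E#5.
A to E spans five letter names (A-B-C-D-E) — that makes it a fifth of some quality.
The perfect fifth spans 7 semitones, and A#4 to E#5 is exactly 7 semitones — so this is a perfect fifth.

perfect 5th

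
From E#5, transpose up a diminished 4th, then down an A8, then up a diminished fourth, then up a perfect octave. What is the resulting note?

A diminished fourth up from E#5 is A5.
Down an augmented octave from A5: Ab4 (13 semitones down).
A diminished fourth up from Ab4 is Dbb5.
Up a perfect octave from Dbb5: Dbb6 (12 semitones up).

Dbb6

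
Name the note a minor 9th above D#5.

E6

The ninth's letter: D up two letter names plus an octave → E.
A minor ninth spans 13 semitones, so from D#5 the target pitch is E6.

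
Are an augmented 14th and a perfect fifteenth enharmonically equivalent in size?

Both span 24 semitones: an augmented fourteenth and a perfect fifteenth are the same chromatic distance.

Yes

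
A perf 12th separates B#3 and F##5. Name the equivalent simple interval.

Each octave removed subtracts seven from the number: 12 − 7 = 5.
Quality carries through unchanged, so the simple form is a perfect fifth.

perfect 5th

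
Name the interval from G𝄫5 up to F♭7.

M14

G to F spans seven letter names (G-A-B-C-D-E-F), plus an octave — that makes it a fourteenth of some quality.
Gbb5 to Fb7 is 23 semitones, matching the major fourteenth exactly, so the quality is major.
(Equivalently, a compound major seventh: a major seventh plus an octave.)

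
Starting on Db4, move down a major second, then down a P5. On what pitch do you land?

Fb3

A major second down from Db4 is Cb4.
A perfect fifth down from Cb4 is Fb3.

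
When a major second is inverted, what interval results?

m7

The rule of nine gives the new number: 9 − 2 = 7, so a second becomes a seventh.
And major becomes minor under inversion, so we get a minor seventh.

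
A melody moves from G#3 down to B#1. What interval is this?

Descending from G#3 to B#1 is the same interval as ascending B#1 to G#3.
B to G spans six letter names (B-C-D-E-F-G), plus an octave — that makes it a thirteenth of some quality.
B#1 to G#3 is 20 semitones, a half step short of the major thirteenth (21), so this is minor.
(Equivalently, a compound minor sixth: a minor sixth plus an octave.)

minor thirteenth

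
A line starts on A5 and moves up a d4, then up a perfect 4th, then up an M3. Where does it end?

A diminished fourth up from A5 is Db6.
Up a perfect fourth from Db6: Gb6 (5 semitones up).
A major third up from Gb6 is Bb6.

Bb6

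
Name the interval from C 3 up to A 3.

C to A spans six letter names (C-D-E-F-G-A), so the interval is some kind of sixth.
Counting semitones, C3→A3 is 9, which is the major sixth.

major sixth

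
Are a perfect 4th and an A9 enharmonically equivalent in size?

A perfect fourth spans 5 semitones; an augmented ninth spans 15 semitones. They differ by 10.

No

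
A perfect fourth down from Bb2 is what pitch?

Four letter names down from B: F.
Moving 5 semitones down from Bb2 (the size of a perfect fourth) reaches F2.

F2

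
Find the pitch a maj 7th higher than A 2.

Seven letter names up from A: G.
A major seventh is 11 semitones; 11 semitones up from A2 gives G#3.

G sharp 3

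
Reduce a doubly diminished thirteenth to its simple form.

doubly diminished 6th

Each octave removed subtracts seven from the number: 13 − 7 = 6.
So a doubly diminished thirteenth is an octave plus a doubly diminished sixth. The quality is unchanged.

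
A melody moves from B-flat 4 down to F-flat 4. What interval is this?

augmented fourth

Descending from Bb4 to Fb4 is the same interval as ascending Fb4 to Bb4.
F to B spans four letter names (F-G-A-B) — that makes it a fourth of some quality.
A perfect fourth would be 5 semitones; Fb4 to Bb4 is 6, one semitone wider, so the interval is augmented.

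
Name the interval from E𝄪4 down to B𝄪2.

Descending from E##4 to B##2 is the same interval as ascending B##2 to E##4.
B to E spans four letter names (B-C-D-E), plus an octave — that makes it an eleventh of some quality.
The perfect eleventh spans 17 semitones, and B##2 to E##4 is exactly 17 semitones — so this is a perfect eleventh.
(Equivalently, a compound perfect fourth: a perfect fourth plus an octave.)

perfect eleventh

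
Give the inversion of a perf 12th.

P4

First reduce the compound perfect twelfth to its simple form, a perfect fifth.
Interval numbers invert to sum to nine: 5 + 4 = 9, so a fifth inverts to a fourth.
The quality also flips — perfect stays perfect — giving a perfect fourth.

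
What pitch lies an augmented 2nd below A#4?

The second takes the letter from A down to G.
An augmented second spans 3 semitones, so from A#4 the target pitch is G4.

G4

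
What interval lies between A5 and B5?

M2

A to B spans two letter names (A-B), so the interval is some kind of second.
The major second spans 2 semitones, and A5 to B5 is exactly 2 semitones — so this is a major second.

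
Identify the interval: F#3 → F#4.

perfect octave

F to F is the same letter name, plus an octave: an octave.
The perfect octave spans 12 semitones, and F#3 to F#4 is exactly 12 semitones — so this is a perfect octave.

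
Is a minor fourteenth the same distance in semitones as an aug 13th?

Yes

A minor fourteenth spans 22 semitones, and an augmented thirteenth also spans 22 semitones — they're enharmonic.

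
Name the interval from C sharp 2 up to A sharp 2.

C to A spans six letter names (C-D-E-F-G-A): a sixth.
C#2 to A#2 is 9 semitones, matching the major sixth exactly, so the quality is major.

major sixth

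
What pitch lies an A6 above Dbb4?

The sixth takes the letter from D up to B.
An augmented sixth spans 10 semitones, so from Dbb4 the target pitch is Bb4.

Bb4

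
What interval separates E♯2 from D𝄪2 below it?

m2

Descending from E#2 to D##2 is the same interval as ascending D##2 to E#2.
D to E spans two letter names (D-E): a second.
At 1 semitone, D##2→E#2 falls one short of a major second: minor.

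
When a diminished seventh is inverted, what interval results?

A2

The rule of nine gives the new number: 9 − 7 = 2, so a seventh becomes a second.
And diminished becomes augmented under inversion, so we get an augmented second.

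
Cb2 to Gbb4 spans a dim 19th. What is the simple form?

diminished 5th

Subtracting seven from the interval number removes an octave: 19 − 14 = 5.
That makes a diminished nineteenth a compound diminished fifth — 2 octaves plus a diminished fifth.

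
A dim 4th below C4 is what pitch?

G#3

Four letter names down from C: G.
Moving 4 semitones down from C4 (the size of a diminished fourth) reaches G#3.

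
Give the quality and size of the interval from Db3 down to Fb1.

Descending from Db3 to Fb1 is the same interval as ascending Fb1 to Db3.
F to D spans six letter names (F-G-A-B-C-D), plus an octave — that makes it a thirteenth of some quality.
Fb1 to Db3 is 21 semitones, matching the major thirteenth exactly, so the quality is major.
(Equivalently, a compound major sixth: a major sixth plus an octave.)

M13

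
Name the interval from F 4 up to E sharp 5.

F to E spans seven letter names (F-G-A-B-C-D-E) — that makes it a seventh of some quality.
F4 to E#5 spans 12 semitones — one semitone wider than the major seventh (11) — giving an augmented seventh.

augmented seventh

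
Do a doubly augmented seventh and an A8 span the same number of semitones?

Yes

Both span 13 semitones: a doubly augmented seventh and an augmented octave are the same chromatic distance.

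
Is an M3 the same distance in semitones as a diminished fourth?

Both span 4 semitones: a major third and a diminished fourth are the same chromatic distance.

Yes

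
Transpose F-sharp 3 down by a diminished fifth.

B-sharp 2

The fifth takes the letter from F down to B.
A diminished fifth is 6 semitones; 6 semitones down from F#3 gives B#2.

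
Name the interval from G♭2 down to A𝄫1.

Descending from Gb2 to Abb1 is the same interval as ascending Abb1 to Gb2.
A to G spans seven letter names (A-B-C-D-E-F-G), so the interval is some kind of seventh.
Abb1 to Gb2 is 11 semitones, matching the major seventh exactly, so the quality is major.

major seventh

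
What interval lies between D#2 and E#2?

D to E spans two letter names (D-E): a second.
The major second spans 2 semitones, and D#2 to E#2 is exactly 2 semitones — so this is a major second.

major second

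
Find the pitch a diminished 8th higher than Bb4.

An octave keeps the letter name B, an octave up from B.
A diminished octave spans 11 semitones, so from Bb4 the target pitch is Bbb5.

Bbb5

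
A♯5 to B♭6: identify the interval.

A to B spans two letter names (A-B), plus an octave — that makes it a ninth of some quality.
A major ninth would be 14 semitones; A#5 to Bb6 is 12, two semitones narrower, so the interval is diminished.

diminished 9th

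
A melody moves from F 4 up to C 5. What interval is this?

perfect fifth

F to C spans five letter names (F-G-A-B-C): a fifth.
The perfect fifth spans 7 semitones, and F4 to C5 is exactly 7 semitones — so this is a perfect fifth.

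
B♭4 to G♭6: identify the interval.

minor thirteenth

B to G spans six letter names (B-C-D-E-F-G), plus an octave: a thirteenth.
A major thirteenth would be 21 semitones, but Bb4 to Gb6 is 20 — one semitone narrower, making it a minor thirteenth.
(Equivalently, a compound minor sixth: a minor sixth plus an octave.)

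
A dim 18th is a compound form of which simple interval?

Each octave removed subtracts seven from the number: 18 − 14 = 4.
So a diminished eighteenth is 2 octaves plus a diminished fourth. The quality is unchanged.

diminished 4th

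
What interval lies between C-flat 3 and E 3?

augmented third

C to E spans three letter names (C-D-E): a third.
Cb3 to E3 spans 5 semitones — one semitone wider than the major third (4) — giving an augmented third.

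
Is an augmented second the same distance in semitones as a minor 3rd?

An augmented second spans 3 semitones, and a minor third also spans 3 semitones — they're enharmonic.

Yes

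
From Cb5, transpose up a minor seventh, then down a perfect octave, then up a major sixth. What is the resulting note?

Cb5 up a minor seventh → Bbb5 (10 semitones).
Down a perfect octave from Bbb5: Bbb4 (12 semitones down).
Up a major sixth from Bbb4: Gb5 (9 semitones up).

Gb5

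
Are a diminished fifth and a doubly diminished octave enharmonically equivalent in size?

6 semitones (diminished fifth) vs 10 semitones (doubly diminished octave): not equal.

No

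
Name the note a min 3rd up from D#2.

Counting three letter names up from D lands on F.
A minor third spans 3 semitones, so from D#2 the target pitch is F#2.

F#2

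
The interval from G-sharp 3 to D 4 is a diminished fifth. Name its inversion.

A4

The rule of nine gives the new number: 9 − 5 = 4, so a fifth becomes a fourth.
The quality also flips — diminished becomes augmented — giving an augmented fourth.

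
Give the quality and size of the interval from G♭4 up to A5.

augmented ninth

G to A spans two letter names (G-A), plus an octave, so the interval is some kind of ninth.
The major ninth is 14 semitones; here we have 15, one semitone wider: augmented.
(Equivalently, a compound augmented second: an augmented second plus an octave.)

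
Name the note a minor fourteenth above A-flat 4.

Counting seven letter names plus an octave up from A lands on G.
Moving 22 semitones up from Ab4 (the size of a minor fourteenth) reaches Gb6.

G-flat 6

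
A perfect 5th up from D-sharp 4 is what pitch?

Five letter names up from D: A.
Moving 7 semitones up from D#4 (the size of a perfect fifth) reaches A#4.

A-sharp 4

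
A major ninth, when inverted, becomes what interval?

First reduce the compound major ninth to its simple form, a major second.
Interval numbers invert to sum to nine: 2 + 7 = 9, so a second inverts to a seventh.
The quality also flips — major becomes minor — giving a minor seventh.

minor seventh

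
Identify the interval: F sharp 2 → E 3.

minor seventh

F to E spans seven letter names (F-G-A-B-C-D-E) — that makes it a seventh of some quality.
F#2 to E3 is 10 semitones, a half step short of the major seventh (11), so this is minor.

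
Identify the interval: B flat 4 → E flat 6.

B to E spans four letter names (B-C-D-E), plus an octave: an eleventh.
The perfect eleventh spans 17 semitones, and Bb4 to Eb6 is exactly 17 semitones — so this is a perfect eleventh.
(Equivalently, a compound perfect fourth: a perfect fourth plus an octave.)

perfect eleventh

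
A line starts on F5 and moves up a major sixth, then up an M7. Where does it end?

F5 up a major sixth → D6 (9 semitones).
A major seventh up from D6 is C#7.

C#7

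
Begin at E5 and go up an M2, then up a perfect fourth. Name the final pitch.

B5

Up a major second from E5: F#5 (2 semitones up).
F#5 up a perfect fourth → B5 (5 semitones).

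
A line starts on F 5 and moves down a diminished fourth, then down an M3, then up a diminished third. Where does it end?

C flat 5

F5 down a diminished fourth → C#5 (4 semitones).
C#5 down a major third → A4 (4 semitones).
A4 up a diminished third → Cb5 (2 semitones).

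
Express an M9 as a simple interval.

Subtracting seven from the interval number removes an octave: 9 − 7 = 2.
That makes a major ninth a compound major second — an octave plus a major second.

major 2nd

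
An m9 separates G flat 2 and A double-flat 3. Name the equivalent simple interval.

m2

Each octave removed subtracts seven from the number: 9 − 7 = 2.
So a minor ninth is an octave plus a minor second. The quality is unchanged.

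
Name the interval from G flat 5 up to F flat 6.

G to F spans seven letter names (G-A-B-C-D-E-F), so the interval is some kind of seventh.
Gb5 to Fb6 is 10 semitones, a half step short of the major seventh (11), so this is minor.

minor seventh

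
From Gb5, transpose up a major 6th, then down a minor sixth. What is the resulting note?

G5

Gb5 up a major sixth → Eb6 (9 semitones).
A minor sixth down from Eb6 is G5.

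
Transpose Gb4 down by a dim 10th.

Three letters down from G (plus an octave) reaches E.
A diminished tenth is 14 semitones; 14 semitones down from Gb4 gives E3.

E3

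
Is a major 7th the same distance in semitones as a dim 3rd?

A major seventh is 11 semitones but a diminished third is 2 semitones — different sizes.

No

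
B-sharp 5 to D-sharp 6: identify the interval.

m3

B to D spans three letter names (B-C-D), so the interval is some kind of third.
B#5 to D#6 is 3 semitones, a half step short of the major third (4), so this is minor.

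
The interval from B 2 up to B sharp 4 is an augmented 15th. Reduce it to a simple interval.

augmented octave

Each octave removed subtracts seven from the number: 15 − 7 = 8.
Quality carries through unchanged, so the simple form is an augmented octave.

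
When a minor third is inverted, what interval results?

Inverted interval numbers add to nine, so a third pairs with a sixth (3 + 6 = 9).
Quality inverts too: minor becomes major. That makes the inversion a major sixth.

major sixth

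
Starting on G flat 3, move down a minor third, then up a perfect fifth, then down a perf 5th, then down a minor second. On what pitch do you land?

D 3

Down a minor third from Gb3: Eb3 (3 semitones down).
Eb3 up a perfect fifth → Bb3 (7 semitones).
Down a perfect fifth from Bb3: Eb3 (7 semitones down).
Down a minor second from Eb3: D3 (1 semitone down).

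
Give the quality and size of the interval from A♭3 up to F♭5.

A to F spans six letter names (A-B-C-D-E-F), plus an octave: a thirteenth.
A major thirteenth would be 21 semitones, but Ab3 to Fb5 is 20 — one semitone narrower, making it a minor thirteenth.
(Equivalently, a compound minor sixth: a minor sixth plus an octave.)

m13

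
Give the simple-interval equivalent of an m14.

m7

Each octave removed subtracts seven from the number: 14 − 7 = 7.
That makes a minor fourteenth a compound minor seventh — an octave plus a minor seventh.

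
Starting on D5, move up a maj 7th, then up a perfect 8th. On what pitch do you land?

A major seventh up from D5 is C#6.
C#6 up a perfect octave → C#7 (12 semitones).

C#7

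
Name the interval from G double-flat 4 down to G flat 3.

diminished octave

Descending from Gbb4 to Gb3 is the same interval as ascending Gb3 to Gbb4.
G to G is the same letter name, plus an octave: an octave.
A perfect octave would be 12 semitones; Gb3 to Gbb4 is 11, one semitone narrower, so the interval is diminished.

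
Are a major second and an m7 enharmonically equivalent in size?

No

2 semitones (major second) vs 10 semitones (minor seventh): not equal.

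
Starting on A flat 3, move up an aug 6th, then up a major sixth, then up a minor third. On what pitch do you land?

F sharp 5

Ab3 up an augmented sixth → F#4 (10 semitones).
F#4 up a major sixth → D#5 (9 semitones).
D#5 up a minor third → F#5 (3 semitones).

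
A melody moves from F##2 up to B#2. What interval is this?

perfect fourth

F to B spans four letter names (F-G-A-B) — that makes it a fourth of some quality.
F##2 to B#2 is 5 semitones, matching the perfect fourth exactly, so the quality is perfect.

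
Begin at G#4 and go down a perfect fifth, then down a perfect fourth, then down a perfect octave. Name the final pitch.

G#4 down a perfect fifth → C#4 (7 semitones).
Down a perfect fourth from C#4: G#3 (5 semitones down).
G#3 down a perfect octave → G#2 (12 semitones).

G#2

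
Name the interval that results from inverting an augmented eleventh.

diminished 5th

First reduce the compound augmented eleventh to its simple form, an augmented fourth.
Interval numbers invert to sum to nine: 4 + 5 = 9, so a fourth inverts to a fifth.
The quality also flips — augmented becomes diminished — giving a diminished fifth.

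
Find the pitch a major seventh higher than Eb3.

Seven letter names up from E: D.
A major seventh is 11 semitones; 11 semitones up from Eb3 gives D4.

D4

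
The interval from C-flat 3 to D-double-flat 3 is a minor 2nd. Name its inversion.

Interval numbers invert to sum to nine: 2 + 7 = 9, so a second inverts to a seventh.
And minor becomes major under inversion, so we get a major seventh.

major 7th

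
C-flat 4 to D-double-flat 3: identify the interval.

major seventh

Descending from Cb4 to Dbb3 is the same interval as ascending Dbb3 to Cb4.
D to C spans seven letter names (D-E-F-G-A-B-C), so the interval is some kind of seventh.
The major seventh spans 11 semitones, and Dbb3 to Cb4 is exactly 11 semitones — so this is a major seventh.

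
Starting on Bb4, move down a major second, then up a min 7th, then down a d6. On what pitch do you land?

B4

A major second down from Bb4 is Ab4.
Up a minor seventh from Ab4: Gb5 (10 semitones up).
Down a diminished sixth from Gb5: B4 (7 semitones down).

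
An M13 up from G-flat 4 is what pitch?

E-flat 6

Six letters up from G (plus an octave) reaches E.
A major thirteenth is 21 semitones; 21 semitones up from Gb4 gives Eb6.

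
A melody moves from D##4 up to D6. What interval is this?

doubly diminished fifteenth

D to D is the same letter name, plus 2 octaves: a fifteenth.
A perfect fifteenth would be 24 semitones; D##4 to D6 is 22, two semitones narrower, so the interval is doubly diminished.
(Equivalently, a compound doubly diminished octave: a doubly diminished octave plus an octave.)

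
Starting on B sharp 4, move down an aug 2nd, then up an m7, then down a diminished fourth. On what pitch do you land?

Down an augmented second from B#4: A4 (3 semitones down).
Up a minor seventh from A4: G5 (10 semitones up).
Down a diminished fourth from G5: D#5 (4 semitones down).

D sharp 5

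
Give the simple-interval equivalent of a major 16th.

major 2nd

Take out 2 octaves (14 from the number): 16 − 14 = 2.
Quality carries through unchanged, so the simple form is a major second.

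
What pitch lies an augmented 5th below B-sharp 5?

E 5

Counting five letter names down from B lands on E.
An augmented fifth is 8 semitones; 8 semitones down from B#5 gives E5.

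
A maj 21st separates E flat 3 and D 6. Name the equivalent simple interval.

major 7th

Take out 2 octaves (14 from the number): 21 − 14 = 7.
That makes a major twenty-first a compound major seventh — 2 octaves plus a major seventh.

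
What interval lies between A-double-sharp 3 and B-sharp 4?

m9

A to B spans two letter names (A-B), plus an octave: a ninth.
At 13 semitones, A##3→B#4 falls one short of a major ninth: minor.
(Equivalently, a compound minor second: a minor second plus an octave.)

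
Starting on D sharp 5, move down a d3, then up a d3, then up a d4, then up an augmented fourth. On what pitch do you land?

C sharp 6

A diminished third down from D#5 is B##4.
A diminished third up from B##4 is D#5.
Up a diminished fourth from D#5: G5 (4 semitones up).
G5 up an augmented fourth → C#6 (6 semitones).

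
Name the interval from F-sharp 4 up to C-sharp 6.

perfect twelfth

F to C spans five letter names (F-G-A-B-C), plus an octave, so the interval is some kind of twelfth.
Counting semitones, F#4→C#6 is 19, which is the perfect twelfth.
(Equivalently, a compound perfect fifth: a perfect fifth plus an octave.)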